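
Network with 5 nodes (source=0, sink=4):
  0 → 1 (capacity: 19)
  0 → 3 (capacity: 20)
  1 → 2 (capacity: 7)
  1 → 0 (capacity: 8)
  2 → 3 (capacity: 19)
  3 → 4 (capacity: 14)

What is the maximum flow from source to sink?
Maximum flow = 14

Max flow: 14

Flow assignment:
  0 → 1: 7/19
  0 → 3: 7/20
  1 → 2: 7/7
  2 → 3: 7/19
  3 → 4: 14/14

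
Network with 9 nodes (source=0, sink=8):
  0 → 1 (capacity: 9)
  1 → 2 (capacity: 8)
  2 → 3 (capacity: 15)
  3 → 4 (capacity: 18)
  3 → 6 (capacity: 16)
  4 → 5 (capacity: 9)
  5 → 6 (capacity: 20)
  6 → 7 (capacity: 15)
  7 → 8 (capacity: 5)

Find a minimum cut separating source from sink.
Min cut value = 5, edges: (7,8)

Min cut value: 5
Partition: S = [0, 1, 2, 3, 4, 5, 6, 7], T = [8]
Cut edges: (7,8)

By max-flow min-cut theorem, max flow = min cut = 5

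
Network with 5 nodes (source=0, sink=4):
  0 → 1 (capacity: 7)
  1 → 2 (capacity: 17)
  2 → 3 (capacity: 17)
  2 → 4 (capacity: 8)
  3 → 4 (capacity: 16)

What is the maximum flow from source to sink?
Maximum flow = 7

Max flow: 7

Flow assignment:
  0 → 1: 7/7
  1 → 2: 7/17
  2 → 4: 7/8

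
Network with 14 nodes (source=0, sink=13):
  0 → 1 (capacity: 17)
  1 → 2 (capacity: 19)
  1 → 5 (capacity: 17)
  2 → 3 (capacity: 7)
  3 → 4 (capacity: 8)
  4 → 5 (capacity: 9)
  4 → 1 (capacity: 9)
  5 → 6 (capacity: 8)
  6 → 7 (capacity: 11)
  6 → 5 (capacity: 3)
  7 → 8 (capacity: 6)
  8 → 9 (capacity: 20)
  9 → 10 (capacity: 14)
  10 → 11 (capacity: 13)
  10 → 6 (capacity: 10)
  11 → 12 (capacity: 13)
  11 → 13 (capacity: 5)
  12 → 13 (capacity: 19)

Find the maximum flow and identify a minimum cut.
Max flow = 6, Min cut edges: (7,8)

Maximum flow: 6
Minimum cut: (7,8)
Partition: S = [0, 1, 2, 3, 4, 5, 6, 7], T = [8, 9, 10, 11, 12, 13]

Max-flow min-cut theorem verified: both equal 6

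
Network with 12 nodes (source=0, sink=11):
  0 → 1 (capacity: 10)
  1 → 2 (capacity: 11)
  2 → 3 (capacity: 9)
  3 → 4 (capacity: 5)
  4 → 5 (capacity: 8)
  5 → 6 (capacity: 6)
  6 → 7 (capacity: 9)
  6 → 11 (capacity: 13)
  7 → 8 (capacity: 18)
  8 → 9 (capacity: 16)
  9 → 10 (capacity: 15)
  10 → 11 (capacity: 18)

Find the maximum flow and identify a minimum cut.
Max flow = 5, Min cut edges: (3,4)

Maximum flow: 5
Minimum cut: (3,4)
Partition: S = [0, 1, 2, 3], T = [4, 5, 6, 7, 8, 9, 10, 11]

Max-flow min-cut theorem verified: both equal 5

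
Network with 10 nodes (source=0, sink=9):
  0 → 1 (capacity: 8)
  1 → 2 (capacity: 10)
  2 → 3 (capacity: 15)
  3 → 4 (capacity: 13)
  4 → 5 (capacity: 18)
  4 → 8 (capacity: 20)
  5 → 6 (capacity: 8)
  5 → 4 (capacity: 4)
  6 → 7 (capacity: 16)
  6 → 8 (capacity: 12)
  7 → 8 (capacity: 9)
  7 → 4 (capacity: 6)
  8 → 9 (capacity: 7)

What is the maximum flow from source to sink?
Maximum flow = 7

Max flow: 7

Flow assignment:
  0 → 1: 7/8
  1 → 2: 7/10
  2 → 3: 7/15
  3 → 4: 7/13
  4 → 8: 7/20
  8 → 9: 7/7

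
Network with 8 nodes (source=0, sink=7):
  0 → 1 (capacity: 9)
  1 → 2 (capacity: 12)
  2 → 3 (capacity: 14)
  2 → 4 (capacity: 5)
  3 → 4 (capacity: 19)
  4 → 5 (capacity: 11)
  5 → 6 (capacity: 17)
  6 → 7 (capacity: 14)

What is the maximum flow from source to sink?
Maximum flow = 9

Max flow: 9

Flow assignment:
  0 → 1: 9/9
  1 → 2: 9/12
  2 → 3: 4/14
  2 → 4: 5/5
  3 → 4: 4/19
  4 → 5: 9/11
  5 → 6: 9/17
  6 → 7: 9/14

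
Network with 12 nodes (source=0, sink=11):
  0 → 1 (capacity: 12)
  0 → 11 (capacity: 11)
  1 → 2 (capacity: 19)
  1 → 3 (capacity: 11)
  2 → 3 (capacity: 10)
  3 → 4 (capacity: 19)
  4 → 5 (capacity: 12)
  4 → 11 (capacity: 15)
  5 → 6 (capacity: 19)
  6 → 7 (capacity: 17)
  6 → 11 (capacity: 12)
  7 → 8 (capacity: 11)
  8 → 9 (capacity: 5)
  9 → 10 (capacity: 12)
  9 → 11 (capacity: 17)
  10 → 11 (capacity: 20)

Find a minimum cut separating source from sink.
Min cut value = 23, edges: (0,1), (0,11)

Min cut value: 23
Partition: S = [0], T = [1, 2, 3, 4, 5, 6, 7, 8, 9, 10, 11]
Cut edges: (0,1), (0,11)

By max-flow min-cut theorem, max flow = min cut = 23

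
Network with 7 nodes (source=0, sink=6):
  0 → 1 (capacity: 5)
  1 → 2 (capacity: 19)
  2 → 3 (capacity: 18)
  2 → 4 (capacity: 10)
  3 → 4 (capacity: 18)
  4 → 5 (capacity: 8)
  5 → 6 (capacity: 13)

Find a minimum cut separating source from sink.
Min cut value = 5, edges: (0,1)

Min cut value: 5
Partition: S = [0], T = [1, 2, 3, 4, 5, 6]
Cut edges: (0,1)

By max-flow min-cut theorem, max flow = min cut = 5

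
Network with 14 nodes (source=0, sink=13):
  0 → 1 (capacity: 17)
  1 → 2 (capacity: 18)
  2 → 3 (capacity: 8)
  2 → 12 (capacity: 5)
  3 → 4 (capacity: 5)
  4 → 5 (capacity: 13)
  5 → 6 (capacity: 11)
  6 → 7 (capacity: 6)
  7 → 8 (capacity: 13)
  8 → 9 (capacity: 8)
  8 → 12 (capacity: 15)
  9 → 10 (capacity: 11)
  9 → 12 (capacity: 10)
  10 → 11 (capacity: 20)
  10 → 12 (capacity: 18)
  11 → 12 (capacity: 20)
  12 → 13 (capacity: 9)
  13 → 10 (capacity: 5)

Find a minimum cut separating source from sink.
Min cut value = 9, edges: (12,13)

Min cut value: 9
Partition: S = [0, 1, 2, 3, 4, 5, 6, 7, 8, 9, 10, 11, 12], T = [13]
Cut edges: (12,13)

By max-flow min-cut theorem, max flow = min cut = 9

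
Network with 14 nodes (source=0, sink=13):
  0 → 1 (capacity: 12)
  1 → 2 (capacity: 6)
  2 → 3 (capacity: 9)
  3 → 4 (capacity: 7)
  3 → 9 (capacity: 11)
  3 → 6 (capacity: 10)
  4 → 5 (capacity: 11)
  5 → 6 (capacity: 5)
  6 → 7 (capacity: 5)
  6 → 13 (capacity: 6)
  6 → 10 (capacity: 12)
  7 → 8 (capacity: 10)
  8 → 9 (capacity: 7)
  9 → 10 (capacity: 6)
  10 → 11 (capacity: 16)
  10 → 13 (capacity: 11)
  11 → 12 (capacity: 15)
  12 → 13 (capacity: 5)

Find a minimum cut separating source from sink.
Min cut value = 6, edges: (1,2)

Min cut value: 6
Partition: S = [0, 1], T = [2, 3, 4, 5, 6, 7, 8, 9, 10, 11, 12, 13]
Cut edges: (1,2)

By max-flow min-cut theorem, max flow = min cut = 6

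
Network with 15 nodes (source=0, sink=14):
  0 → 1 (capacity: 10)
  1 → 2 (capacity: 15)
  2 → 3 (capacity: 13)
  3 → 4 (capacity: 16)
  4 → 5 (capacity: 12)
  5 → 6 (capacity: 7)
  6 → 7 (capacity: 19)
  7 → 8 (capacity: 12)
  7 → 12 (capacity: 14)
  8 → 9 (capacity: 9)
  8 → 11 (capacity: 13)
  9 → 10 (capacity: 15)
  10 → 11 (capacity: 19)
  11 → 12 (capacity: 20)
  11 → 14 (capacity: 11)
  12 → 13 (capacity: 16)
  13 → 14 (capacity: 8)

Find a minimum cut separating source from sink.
Min cut value = 7, edges: (5,6)

Min cut value: 7
Partition: S = [0, 1, 2, 3, 4, 5], T = [6, 7, 8, 9, 10, 11, 12, 13, 14]
Cut edges: (5,6)

By max-flow min-cut theorem, max flow = min cut = 7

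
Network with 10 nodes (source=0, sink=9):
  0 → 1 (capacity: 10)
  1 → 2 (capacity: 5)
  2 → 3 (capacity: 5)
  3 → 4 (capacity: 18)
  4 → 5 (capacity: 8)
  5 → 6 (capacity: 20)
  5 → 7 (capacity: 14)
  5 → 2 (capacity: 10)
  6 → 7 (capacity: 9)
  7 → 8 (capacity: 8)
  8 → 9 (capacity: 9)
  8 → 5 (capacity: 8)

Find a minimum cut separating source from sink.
Min cut value = 5, edges: (2,3)

Min cut value: 5
Partition: S = [0, 1, 2], T = [3, 4, 5, 6, 7, 8, 9]
Cut edges: (2,3)

By max-flow min-cut theorem, max flow = min cut = 5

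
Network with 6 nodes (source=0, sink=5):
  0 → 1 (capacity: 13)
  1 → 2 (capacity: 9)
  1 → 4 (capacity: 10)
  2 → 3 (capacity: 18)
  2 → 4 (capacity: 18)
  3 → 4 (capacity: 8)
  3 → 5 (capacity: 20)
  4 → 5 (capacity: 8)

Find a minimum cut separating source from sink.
Min cut value = 13, edges: (0,1)

Min cut value: 13
Partition: S = [0], T = [1, 2, 3, 4, 5]
Cut edges: (0,1)

By max-flow min-cut theorem, max flow = min cut = 13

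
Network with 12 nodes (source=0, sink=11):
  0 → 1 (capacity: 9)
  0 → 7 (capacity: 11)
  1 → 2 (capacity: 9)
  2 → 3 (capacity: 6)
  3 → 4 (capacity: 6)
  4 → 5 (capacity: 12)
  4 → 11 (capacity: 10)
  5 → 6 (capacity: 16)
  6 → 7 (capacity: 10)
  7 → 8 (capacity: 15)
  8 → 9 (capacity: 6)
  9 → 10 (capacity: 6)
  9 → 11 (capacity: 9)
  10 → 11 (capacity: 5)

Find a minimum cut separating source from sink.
Min cut value = 12, edges: (3,4), (8,9)

Min cut value: 12
Partition: S = [0, 1, 2, 3, 5, 6, 7, 8], T = [4, 9, 10, 11]
Cut edges: (3,4), (8,9)

By max-flow min-cut theorem, max flow = min cut = 12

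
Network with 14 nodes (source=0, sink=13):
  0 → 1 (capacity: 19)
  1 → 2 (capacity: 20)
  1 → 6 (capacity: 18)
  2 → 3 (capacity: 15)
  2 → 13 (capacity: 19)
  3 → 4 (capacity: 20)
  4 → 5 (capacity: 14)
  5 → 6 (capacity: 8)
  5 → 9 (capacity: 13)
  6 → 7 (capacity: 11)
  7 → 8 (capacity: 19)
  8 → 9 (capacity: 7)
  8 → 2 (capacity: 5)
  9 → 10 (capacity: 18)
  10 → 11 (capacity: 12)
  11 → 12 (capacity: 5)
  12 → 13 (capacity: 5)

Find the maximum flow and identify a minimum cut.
Max flow = 19, Min cut edges: (0,1)

Maximum flow: 19
Minimum cut: (0,1)
Partition: S = [0], T = [1, 2, 3, 4, 5, 6, 7, 8, 9, 10, 11, 12, 13]

Max-flow min-cut theorem verified: both equal 19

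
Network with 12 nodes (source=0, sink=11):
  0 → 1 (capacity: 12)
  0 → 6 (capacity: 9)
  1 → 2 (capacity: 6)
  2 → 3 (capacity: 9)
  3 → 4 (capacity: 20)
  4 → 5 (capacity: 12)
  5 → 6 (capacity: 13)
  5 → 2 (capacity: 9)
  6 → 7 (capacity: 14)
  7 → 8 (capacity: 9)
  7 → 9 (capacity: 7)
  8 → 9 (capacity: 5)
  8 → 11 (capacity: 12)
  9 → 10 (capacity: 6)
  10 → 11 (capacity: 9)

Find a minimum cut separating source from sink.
Min cut value = 14, edges: (6,7)

Min cut value: 14
Partition: S = [0, 1, 2, 3, 4, 5, 6], T = [7, 8, 9, 10, 11]
Cut edges: (6,7)

By max-flow min-cut theorem, max flow = min cut = 14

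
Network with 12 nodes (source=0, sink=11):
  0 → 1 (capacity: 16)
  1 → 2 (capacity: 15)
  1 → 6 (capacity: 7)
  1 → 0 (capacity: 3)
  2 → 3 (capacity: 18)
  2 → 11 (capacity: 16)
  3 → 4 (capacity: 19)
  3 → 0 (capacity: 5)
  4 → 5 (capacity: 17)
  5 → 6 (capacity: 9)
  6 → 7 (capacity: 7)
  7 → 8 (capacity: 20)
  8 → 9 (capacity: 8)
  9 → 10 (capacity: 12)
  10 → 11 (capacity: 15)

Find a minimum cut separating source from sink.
Min cut value = 16, edges: (0,1)

Min cut value: 16
Partition: S = [0], T = [1, 2, 3, 4, 5, 6, 7, 8, 9, 10, 11]
Cut edges: (0,1)

By max-flow min-cut theorem, max flow = min cut = 16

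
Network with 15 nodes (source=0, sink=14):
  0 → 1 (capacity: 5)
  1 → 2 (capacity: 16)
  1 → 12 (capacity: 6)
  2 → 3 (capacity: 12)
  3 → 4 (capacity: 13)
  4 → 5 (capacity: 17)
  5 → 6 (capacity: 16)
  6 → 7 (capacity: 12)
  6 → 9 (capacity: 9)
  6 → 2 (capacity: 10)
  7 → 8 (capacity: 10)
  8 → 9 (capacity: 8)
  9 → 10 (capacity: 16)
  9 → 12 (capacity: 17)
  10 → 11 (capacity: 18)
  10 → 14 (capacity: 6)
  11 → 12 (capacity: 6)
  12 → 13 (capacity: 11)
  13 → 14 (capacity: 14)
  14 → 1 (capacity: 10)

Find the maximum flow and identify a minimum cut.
Max flow = 5, Min cut edges: (0,1)

Maximum flow: 5
Minimum cut: (0,1)
Partition: S = [0], T = [1, 2, 3, 4, 5, 6, 7, 8, 9, 10, 11, 12, 13, 14]

Max-flow min-cut theorem verified: both equal 5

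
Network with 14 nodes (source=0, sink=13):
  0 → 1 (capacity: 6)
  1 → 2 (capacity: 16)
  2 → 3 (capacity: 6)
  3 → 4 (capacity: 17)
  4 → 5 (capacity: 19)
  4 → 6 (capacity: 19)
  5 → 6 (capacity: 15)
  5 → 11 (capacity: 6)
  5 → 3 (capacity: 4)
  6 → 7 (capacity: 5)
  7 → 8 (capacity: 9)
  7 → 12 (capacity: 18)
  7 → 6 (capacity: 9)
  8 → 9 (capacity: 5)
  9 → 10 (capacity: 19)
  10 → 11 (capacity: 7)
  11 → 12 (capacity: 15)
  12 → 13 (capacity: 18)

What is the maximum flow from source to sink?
Maximum flow = 6

Max flow: 6

Flow assignment:
  0 → 1: 6/6
  1 → 2: 6/16
  2 → 3: 6/6
  3 → 4: 6/17
  4 → 5: 6/19
  5 → 11: 6/6
  11 → 12: 6/15
  12 → 13: 6/18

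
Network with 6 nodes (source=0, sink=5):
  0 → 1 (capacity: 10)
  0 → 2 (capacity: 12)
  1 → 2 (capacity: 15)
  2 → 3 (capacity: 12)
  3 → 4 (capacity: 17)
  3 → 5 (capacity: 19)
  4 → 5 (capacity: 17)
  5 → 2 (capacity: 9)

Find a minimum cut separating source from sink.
Min cut value = 12, edges: (2,3)

Min cut value: 12
Partition: S = [0, 1, 2], T = [3, 4, 5]
Cut edges: (2,3)

By max-flow min-cut theorem, max flow = min cut = 12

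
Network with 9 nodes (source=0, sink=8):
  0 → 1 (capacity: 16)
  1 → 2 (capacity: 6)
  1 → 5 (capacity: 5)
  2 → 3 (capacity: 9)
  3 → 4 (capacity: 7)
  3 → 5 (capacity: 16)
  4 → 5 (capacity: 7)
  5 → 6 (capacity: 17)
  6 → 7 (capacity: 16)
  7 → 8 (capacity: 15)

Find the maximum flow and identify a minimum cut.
Max flow = 11, Min cut edges: (1,2), (1,5)

Maximum flow: 11
Minimum cut: (1,2), (1,5)
Partition: S = [0, 1], T = [2, 3, 4, 5, 6, 7, 8]

Max-flow min-cut theorem verified: both equal 11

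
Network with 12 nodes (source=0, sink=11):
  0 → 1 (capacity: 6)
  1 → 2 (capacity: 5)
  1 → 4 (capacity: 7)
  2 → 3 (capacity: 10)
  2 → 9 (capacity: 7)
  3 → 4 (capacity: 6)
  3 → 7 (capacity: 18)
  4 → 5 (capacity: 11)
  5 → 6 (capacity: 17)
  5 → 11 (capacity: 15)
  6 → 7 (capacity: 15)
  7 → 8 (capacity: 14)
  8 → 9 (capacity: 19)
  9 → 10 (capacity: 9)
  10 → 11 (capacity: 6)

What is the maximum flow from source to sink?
Maximum flow = 6

Max flow: 6

Flow assignment:
  0 → 1: 6/6
  1 → 4: 6/7
  4 → 5: 6/11
  5 → 11: 6/15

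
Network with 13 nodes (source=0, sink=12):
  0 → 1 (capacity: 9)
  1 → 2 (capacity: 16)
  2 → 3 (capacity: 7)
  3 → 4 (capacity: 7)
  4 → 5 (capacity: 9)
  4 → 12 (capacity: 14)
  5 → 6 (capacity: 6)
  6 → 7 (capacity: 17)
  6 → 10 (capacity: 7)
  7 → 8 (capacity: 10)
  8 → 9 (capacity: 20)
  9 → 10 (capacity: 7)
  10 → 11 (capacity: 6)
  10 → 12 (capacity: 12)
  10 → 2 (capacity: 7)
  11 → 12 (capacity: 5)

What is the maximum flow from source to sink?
Maximum flow = 7

Max flow: 7

Flow assignment:
  0 → 1: 7/9
  1 → 2: 7/16
  2 → 3: 7/7
  3 → 4: 7/7
  4 → 12: 7/14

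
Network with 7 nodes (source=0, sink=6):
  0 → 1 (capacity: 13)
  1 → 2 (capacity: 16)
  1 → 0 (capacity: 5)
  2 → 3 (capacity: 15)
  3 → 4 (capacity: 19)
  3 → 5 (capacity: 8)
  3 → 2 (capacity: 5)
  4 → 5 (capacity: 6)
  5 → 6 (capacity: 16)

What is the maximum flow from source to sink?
Maximum flow = 13

Max flow: 13

Flow assignment:
  0 → 1: 13/13
  1 → 2: 13/16
  2 → 3: 13/15
  3 → 4: 5/19
  3 → 5: 8/8
  4 → 5: 5/6
  5 → 6: 13/16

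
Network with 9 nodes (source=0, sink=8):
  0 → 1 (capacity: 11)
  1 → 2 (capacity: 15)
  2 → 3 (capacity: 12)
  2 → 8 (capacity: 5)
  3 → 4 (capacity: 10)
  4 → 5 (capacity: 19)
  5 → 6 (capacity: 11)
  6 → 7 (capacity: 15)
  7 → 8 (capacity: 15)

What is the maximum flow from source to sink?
Maximum flow = 11

Max flow: 11

Flow assignment:
  0 → 1: 11/11
  1 → 2: 11/15
  2 → 3: 6/12
  2 → 8: 5/5
  3 → 4: 6/10
  4 → 5: 6/19
  5 → 6: 6/11
  6 → 7: 6/15
  7 → 8: 6/15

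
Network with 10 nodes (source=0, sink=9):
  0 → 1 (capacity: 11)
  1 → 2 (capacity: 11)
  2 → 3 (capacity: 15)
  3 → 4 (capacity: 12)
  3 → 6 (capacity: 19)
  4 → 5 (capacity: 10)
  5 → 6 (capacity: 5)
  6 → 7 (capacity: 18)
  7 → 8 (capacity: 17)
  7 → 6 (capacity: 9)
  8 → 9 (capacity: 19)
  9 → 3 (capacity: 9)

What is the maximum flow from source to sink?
Maximum flow = 11

Max flow: 11

Flow assignment:
  0 → 1: 11/11
  1 → 2: 11/11
  2 → 3: 11/15
  3 → 6: 11/19
  6 → 7: 11/18
  7 → 8: 11/17
  8 → 9: 11/19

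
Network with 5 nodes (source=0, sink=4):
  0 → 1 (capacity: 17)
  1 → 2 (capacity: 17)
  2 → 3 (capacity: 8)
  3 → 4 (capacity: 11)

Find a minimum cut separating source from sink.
Min cut value = 8, edges: (2,3)

Min cut value: 8
Partition: S = [0, 1, 2], T = [3, 4]
Cut edges: (2,3)

By max-flow min-cut theorem, max flow = min cut = 8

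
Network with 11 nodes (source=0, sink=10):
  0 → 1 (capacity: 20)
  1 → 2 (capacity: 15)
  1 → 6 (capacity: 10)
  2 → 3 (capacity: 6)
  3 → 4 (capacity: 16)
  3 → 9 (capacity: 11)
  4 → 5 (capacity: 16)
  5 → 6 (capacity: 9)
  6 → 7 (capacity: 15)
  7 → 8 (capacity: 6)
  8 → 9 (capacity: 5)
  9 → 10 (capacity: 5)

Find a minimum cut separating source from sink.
Min cut value = 5, edges: (9,10)

Min cut value: 5
Partition: S = [0, 1, 2, 3, 4, 5, 6, 7, 8, 9], T = [10]
Cut edges: (9,10)

By max-flow min-cut theorem, max flow = min cut = 5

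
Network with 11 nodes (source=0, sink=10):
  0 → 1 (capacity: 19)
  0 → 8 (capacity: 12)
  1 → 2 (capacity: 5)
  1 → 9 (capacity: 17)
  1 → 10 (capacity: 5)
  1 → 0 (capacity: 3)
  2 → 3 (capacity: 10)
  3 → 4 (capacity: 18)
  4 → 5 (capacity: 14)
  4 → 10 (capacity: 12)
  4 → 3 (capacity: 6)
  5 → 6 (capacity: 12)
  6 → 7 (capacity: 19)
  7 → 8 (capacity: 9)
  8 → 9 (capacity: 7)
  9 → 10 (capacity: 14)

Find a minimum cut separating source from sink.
Min cut value = 24, edges: (1,2), (1,10), (9,10)

Min cut value: 24
Partition: S = [0, 1, 5, 6, 7, 8, 9], T = [2, 3, 4, 10]
Cut edges: (1,2), (1,10), (9,10)

By max-flow min-cut theorem, max flow = min cut = 24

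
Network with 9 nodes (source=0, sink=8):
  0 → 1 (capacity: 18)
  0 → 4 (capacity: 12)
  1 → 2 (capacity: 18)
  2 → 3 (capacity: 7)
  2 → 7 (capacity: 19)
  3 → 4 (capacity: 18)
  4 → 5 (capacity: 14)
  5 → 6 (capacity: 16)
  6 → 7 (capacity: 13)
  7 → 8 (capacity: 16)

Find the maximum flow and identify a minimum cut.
Max flow = 16, Min cut edges: (7,8)

Maximum flow: 16
Minimum cut: (7,8)
Partition: S = [0, 1, 2, 3, 4, 5, 6, 7], T = [8]

Max-flow min-cut theorem verified: both equal 16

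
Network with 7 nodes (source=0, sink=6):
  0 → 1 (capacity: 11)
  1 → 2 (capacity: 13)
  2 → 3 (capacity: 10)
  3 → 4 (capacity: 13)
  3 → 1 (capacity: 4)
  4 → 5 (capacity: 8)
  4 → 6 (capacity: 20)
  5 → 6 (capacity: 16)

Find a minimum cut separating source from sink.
Min cut value = 10, edges: (2,3)

Min cut value: 10
Partition: S = [0, 1, 2], T = [3, 4, 5, 6]
Cut edges: (2,3)

By max-flow min-cut theorem, max flow = min cut = 10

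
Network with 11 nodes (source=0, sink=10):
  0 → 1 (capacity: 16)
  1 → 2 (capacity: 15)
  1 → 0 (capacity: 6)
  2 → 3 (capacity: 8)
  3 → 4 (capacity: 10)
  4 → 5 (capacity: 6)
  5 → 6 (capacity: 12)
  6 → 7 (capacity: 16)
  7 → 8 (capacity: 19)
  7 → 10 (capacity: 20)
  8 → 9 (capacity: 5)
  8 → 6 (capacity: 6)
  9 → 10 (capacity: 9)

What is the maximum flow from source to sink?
Maximum flow = 6

Max flow: 6

Flow assignment:
  0 → 1: 6/16
  1 → 2: 6/15
  2 → 3: 6/8
  3 → 4: 6/10
  4 → 5: 6/6
  5 → 6: 6/12
  6 → 7: 6/16
  7 → 10: 6/20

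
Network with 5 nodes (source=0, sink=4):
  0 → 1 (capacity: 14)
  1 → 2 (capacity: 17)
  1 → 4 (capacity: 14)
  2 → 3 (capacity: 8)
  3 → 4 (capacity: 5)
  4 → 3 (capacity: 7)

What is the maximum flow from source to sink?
Maximum flow = 14

Max flow: 14

Flow assignment:
  0 → 1: 14/14
  1 → 4: 14/14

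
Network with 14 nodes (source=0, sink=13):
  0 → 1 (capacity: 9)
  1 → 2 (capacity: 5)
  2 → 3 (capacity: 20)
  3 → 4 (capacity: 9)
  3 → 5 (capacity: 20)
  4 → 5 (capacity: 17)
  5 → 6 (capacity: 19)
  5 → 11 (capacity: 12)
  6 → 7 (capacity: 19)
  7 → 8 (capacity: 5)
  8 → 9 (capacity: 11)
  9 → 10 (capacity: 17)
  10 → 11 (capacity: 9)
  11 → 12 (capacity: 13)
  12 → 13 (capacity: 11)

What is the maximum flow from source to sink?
Maximum flow = 5

Max flow: 5

Flow assignment:
  0 → 1: 5/9
  1 → 2: 5/5
  2 → 3: 5/20
  3 → 5: 5/20
  5 → 11: 5/12
  11 → 12: 5/13
  12 → 13: 5/11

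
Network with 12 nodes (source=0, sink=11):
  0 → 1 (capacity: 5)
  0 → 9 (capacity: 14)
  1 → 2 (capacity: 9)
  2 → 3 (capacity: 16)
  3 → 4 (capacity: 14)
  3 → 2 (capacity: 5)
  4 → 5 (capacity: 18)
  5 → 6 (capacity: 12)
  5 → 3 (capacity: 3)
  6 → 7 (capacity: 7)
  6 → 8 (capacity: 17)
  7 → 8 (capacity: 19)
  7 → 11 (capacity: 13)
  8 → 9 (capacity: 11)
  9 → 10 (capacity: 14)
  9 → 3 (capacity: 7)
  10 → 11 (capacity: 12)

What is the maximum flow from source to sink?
Maximum flow = 19

Max flow: 19

Flow assignment:
  0 → 1: 5/5
  0 → 9: 14/14
  1 → 2: 5/9
  2 → 3: 5/16
  3 → 4: 7/14
  4 → 5: 7/18
  5 → 6: 7/12
  6 → 7: 7/7
  7 → 11: 7/13
  9 → 10: 12/14
  9 → 3: 2/7
  10 → 11: 12/12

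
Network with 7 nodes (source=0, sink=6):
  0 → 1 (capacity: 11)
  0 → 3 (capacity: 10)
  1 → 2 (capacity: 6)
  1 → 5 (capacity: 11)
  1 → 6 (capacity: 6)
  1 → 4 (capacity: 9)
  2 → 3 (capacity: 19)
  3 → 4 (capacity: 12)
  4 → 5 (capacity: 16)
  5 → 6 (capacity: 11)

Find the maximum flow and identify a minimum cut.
Max flow = 17, Min cut edges: (1,6), (5,6)

Maximum flow: 17
Minimum cut: (1,6), (5,6)
Partition: S = [0, 1, 2, 3, 4, 5], T = [6]

Max-flow min-cut theorem verified: both equal 17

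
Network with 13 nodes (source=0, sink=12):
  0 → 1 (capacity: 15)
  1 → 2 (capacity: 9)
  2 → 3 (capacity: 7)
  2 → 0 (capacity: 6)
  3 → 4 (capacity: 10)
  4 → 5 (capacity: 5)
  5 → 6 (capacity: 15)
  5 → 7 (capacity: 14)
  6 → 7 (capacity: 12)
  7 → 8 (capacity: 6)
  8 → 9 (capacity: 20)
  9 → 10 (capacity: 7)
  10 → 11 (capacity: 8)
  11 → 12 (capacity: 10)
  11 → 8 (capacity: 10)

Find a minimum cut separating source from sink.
Min cut value = 5, edges: (4,5)

Min cut value: 5
Partition: S = [0, 1, 2, 3, 4], T = [5, 6, 7, 8, 9, 10, 11, 12]
Cut edges: (4,5)

By max-flow min-cut theorem, max flow = min cut = 5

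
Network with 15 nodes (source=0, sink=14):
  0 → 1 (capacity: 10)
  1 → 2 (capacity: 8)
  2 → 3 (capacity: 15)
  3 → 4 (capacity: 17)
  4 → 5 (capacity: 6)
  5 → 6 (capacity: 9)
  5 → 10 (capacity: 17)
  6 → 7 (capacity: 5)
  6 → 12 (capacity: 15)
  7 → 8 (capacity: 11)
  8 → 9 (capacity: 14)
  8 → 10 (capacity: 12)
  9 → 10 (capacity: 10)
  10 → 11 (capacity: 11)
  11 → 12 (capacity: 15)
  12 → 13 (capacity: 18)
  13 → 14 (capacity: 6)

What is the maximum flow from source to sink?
Maximum flow = 6

Max flow: 6

Flow assignment:
  0 → 1: 6/10
  1 → 2: 6/8
  2 → 3: 6/15
  3 → 4: 6/17
  4 → 5: 6/6
  5 → 6: 6/9
  6 → 12: 6/15
  12 → 13: 6/18
  13 → 14: 6/6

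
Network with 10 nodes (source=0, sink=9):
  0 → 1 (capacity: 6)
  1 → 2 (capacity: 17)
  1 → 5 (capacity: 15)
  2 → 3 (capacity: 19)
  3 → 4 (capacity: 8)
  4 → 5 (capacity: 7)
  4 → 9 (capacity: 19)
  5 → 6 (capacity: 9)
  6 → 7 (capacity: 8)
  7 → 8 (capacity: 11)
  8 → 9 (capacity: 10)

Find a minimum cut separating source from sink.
Min cut value = 6, edges: (0,1)

Min cut value: 6
Partition: S = [0], T = [1, 2, 3, 4, 5, 6, 7, 8, 9]
Cut edges: (0,1)

By max-flow min-cut theorem, max flow = min cut = 6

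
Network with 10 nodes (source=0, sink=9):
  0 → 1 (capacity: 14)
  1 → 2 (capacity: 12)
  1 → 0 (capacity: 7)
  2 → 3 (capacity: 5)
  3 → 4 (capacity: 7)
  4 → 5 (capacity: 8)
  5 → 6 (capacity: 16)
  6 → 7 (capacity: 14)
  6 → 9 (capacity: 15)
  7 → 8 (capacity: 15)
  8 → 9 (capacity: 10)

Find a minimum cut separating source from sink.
Min cut value = 5, edges: (2,3)

Min cut value: 5
Partition: S = [0, 1, 2], T = [3, 4, 5, 6, 7, 8, 9]
Cut edges: (2,3)

By max-flow min-cut theorem, max flow = min cut = 5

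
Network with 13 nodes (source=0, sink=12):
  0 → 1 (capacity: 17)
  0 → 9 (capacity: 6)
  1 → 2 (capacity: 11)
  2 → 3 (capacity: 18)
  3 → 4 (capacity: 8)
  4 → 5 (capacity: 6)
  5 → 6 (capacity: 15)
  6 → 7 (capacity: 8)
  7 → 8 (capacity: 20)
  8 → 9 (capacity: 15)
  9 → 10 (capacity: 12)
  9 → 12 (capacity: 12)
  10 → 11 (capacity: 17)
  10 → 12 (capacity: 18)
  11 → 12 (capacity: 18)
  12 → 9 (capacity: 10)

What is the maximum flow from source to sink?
Maximum flow = 12

Max flow: 12

Flow assignment:
  0 → 1: 6/17
  0 → 9: 6/6
  1 → 2: 6/11
  2 → 3: 6/18
  3 → 4: 6/8
  4 → 5: 6/6
  5 → 6: 6/15
  6 → 7: 6/8
  7 → 8: 6/20
  8 → 9: 6/15
  9 → 12: 12/12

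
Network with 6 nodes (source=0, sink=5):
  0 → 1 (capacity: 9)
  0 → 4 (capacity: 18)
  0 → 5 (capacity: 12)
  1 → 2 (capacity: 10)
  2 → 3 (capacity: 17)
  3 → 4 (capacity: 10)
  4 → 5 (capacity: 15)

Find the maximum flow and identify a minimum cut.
Max flow = 27, Min cut edges: (0,5), (4,5)

Maximum flow: 27
Minimum cut: (0,5), (4,5)
Partition: S = [0, 1, 2, 3, 4], T = [5]

Max-flow min-cut theorem verified: both equal 27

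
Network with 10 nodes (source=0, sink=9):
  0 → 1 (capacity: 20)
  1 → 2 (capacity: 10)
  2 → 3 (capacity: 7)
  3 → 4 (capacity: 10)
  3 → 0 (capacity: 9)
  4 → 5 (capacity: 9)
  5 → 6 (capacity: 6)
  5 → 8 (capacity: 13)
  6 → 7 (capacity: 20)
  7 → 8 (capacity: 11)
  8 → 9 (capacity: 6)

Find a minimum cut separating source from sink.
Min cut value = 6, edges: (8,9)

Min cut value: 6
Partition: S = [0, 1, 2, 3, 4, 5, 6, 7, 8], T = [9]
Cut edges: (8,9)

By max-flow min-cut theorem, max flow = min cut = 6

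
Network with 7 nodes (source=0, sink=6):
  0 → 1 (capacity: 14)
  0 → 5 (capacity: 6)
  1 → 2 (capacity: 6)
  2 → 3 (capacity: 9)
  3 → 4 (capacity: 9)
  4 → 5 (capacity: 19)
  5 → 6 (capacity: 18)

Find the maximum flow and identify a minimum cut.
Max flow = 12, Min cut edges: (0,5), (1,2)

Maximum flow: 12
Minimum cut: (0,5), (1,2)
Partition: S = [0, 1], T = [2, 3, 4, 5, 6]

Max-flow min-cut theorem verified: both equal 12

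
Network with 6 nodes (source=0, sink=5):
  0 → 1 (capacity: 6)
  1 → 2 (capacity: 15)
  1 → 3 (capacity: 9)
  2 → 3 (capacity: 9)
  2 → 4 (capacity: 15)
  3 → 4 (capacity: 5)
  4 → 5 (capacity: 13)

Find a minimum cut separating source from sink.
Min cut value = 6, edges: (0,1)

Min cut value: 6
Partition: S = [0], T = [1, 2, 3, 4, 5]
Cut edges: (0,1)

By max-flow min-cut theorem, max flow = min cut = 6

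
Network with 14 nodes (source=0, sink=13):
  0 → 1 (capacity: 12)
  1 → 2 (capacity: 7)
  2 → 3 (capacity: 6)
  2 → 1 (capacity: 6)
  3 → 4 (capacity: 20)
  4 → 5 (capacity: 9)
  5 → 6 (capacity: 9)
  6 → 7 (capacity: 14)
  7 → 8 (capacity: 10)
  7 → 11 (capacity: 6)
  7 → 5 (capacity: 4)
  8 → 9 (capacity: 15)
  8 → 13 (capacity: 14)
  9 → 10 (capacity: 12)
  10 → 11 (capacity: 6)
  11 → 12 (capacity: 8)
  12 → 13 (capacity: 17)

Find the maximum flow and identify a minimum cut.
Max flow = 6, Min cut edges: (2,3)

Maximum flow: 6
Minimum cut: (2,3)
Partition: S = [0, 1, 2], T = [3, 4, 5, 6, 7, 8, 9, 10, 11, 12, 13]

Max-flow min-cut theorem verified: both equal 6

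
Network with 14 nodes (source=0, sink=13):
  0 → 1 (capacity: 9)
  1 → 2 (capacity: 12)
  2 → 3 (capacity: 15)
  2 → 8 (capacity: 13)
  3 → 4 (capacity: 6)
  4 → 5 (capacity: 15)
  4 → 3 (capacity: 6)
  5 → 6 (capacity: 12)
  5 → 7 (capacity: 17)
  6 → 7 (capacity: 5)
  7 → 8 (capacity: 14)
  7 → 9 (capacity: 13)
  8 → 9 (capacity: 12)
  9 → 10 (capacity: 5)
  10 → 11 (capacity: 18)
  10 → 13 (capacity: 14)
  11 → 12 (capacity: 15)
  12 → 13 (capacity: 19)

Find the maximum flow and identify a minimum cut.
Max flow = 5, Min cut edges: (9,10)

Maximum flow: 5
Minimum cut: (9,10)
Partition: S = [0, 1, 2, 3, 4, 5, 6, 7, 8, 9], T = [10, 11, 12, 13]

Max-flow min-cut theorem verified: both equal 5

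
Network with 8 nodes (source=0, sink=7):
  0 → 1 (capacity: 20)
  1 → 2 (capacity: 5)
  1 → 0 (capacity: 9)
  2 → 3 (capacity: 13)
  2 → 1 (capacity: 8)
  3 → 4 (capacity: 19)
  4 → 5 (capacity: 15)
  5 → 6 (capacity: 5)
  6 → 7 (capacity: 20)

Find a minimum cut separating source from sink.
Min cut value = 5, edges: (5,6)

Min cut value: 5
Partition: S = [0, 1, 2, 3, 4, 5], T = [6, 7]
Cut edges: (5,6)

By max-flow min-cut theorem, max flow = min cut = 5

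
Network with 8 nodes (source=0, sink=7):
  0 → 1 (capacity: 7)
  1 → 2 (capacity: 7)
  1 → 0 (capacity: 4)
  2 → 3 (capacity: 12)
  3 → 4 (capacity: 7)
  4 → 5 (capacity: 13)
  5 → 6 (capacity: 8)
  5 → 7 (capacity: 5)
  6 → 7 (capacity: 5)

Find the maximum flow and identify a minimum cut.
Max flow = 7, Min cut edges: (3,4)

Maximum flow: 7
Minimum cut: (3,4)
Partition: S = [0, 1, 2, 3], T = [4, 5, 6, 7]

Max-flow min-cut theorem verified: both equal 7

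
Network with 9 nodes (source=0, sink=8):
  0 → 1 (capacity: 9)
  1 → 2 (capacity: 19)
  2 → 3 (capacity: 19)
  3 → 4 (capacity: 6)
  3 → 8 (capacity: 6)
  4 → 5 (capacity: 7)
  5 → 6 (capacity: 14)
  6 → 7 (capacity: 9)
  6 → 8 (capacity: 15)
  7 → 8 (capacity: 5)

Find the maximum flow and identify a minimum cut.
Max flow = 9, Min cut edges: (0,1)

Maximum flow: 9
Minimum cut: (0,1)
Partition: S = [0], T = [1, 2, 3, 4, 5, 6, 7, 8]

Max-flow min-cut theorem verified: both equal 9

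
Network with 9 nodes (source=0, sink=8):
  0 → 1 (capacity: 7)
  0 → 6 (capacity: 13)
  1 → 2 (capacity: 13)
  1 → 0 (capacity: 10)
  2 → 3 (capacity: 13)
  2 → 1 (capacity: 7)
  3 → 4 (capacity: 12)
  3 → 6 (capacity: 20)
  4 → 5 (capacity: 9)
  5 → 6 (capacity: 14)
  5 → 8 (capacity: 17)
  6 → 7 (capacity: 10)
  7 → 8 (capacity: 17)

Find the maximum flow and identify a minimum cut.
Max flow = 17, Min cut edges: (0,1), (6,7)

Maximum flow: 17
Minimum cut: (0,1), (6,7)
Partition: S = [0, 6], T = [1, 2, 3, 4, 5, 7, 8]

Max-flow min-cut theorem verified: both equal 17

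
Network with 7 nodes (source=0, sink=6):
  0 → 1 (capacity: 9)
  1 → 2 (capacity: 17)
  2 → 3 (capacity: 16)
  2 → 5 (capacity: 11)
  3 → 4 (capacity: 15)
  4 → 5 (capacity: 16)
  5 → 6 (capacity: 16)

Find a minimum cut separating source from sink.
Min cut value = 9, edges: (0,1)

Min cut value: 9
Partition: S = [0], T = [1, 2, 3, 4, 5, 6]
Cut edges: (0,1)

By max-flow min-cut theorem, max flow = min cut = 9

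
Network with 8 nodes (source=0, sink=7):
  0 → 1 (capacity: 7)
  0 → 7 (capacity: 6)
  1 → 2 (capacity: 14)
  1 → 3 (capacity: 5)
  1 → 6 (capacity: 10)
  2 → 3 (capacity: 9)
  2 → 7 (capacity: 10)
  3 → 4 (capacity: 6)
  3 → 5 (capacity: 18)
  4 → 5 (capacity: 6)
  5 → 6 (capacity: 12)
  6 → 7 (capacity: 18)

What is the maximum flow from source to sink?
Maximum flow = 13

Max flow: 13

Flow assignment:
  0 → 1: 7/7
  0 → 7: 6/6
  1 → 2: 7/14
  2 → 7: 7/10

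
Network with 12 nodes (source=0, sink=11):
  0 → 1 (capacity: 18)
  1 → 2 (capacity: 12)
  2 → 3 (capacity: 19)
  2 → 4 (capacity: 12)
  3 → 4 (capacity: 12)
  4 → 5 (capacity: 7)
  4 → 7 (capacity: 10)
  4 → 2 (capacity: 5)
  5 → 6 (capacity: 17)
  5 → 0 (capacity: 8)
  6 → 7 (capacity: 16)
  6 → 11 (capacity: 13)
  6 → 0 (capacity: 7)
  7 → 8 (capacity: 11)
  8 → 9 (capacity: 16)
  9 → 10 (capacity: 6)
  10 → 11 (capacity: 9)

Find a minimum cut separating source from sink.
Min cut value = 12, edges: (1,2)

Min cut value: 12
Partition: S = [0, 1], T = [2, 3, 4, 5, 6, 7, 8, 9, 10, 11]
Cut edges: (1,2)

By max-flow min-cut theorem, max flow = min cut = 12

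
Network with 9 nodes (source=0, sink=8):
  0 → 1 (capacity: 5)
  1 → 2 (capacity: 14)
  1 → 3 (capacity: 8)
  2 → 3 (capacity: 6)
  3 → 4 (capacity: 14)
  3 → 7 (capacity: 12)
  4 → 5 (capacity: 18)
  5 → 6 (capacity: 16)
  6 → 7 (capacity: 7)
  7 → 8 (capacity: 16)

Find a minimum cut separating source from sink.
Min cut value = 5, edges: (0,1)

Min cut value: 5
Partition: S = [0], T = [1, 2, 3, 4, 5, 6, 7, 8]
Cut edges: (0,1)

By max-flow min-cut theorem, max flow = min cut = 5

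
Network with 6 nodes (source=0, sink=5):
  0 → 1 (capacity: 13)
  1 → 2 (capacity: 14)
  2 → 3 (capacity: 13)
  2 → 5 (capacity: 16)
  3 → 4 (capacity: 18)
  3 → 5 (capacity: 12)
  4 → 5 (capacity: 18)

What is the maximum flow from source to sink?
Maximum flow = 13

Max flow: 13

Flow assignment:
  0 → 1: 13/13
  1 → 2: 13/14
  2 → 5: 13/16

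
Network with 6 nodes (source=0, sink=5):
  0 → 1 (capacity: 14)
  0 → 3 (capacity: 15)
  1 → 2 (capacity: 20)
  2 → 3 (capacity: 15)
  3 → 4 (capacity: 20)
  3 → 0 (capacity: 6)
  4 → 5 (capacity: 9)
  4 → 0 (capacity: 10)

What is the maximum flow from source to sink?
Maximum flow = 9

Max flow: 9

Flow assignment:
  0 → 1: 14/14
  0 → 3: 5/15
  1 → 2: 14/20
  2 → 3: 14/15
  3 → 4: 19/20
  4 → 5: 9/9
  4 → 0: 10/10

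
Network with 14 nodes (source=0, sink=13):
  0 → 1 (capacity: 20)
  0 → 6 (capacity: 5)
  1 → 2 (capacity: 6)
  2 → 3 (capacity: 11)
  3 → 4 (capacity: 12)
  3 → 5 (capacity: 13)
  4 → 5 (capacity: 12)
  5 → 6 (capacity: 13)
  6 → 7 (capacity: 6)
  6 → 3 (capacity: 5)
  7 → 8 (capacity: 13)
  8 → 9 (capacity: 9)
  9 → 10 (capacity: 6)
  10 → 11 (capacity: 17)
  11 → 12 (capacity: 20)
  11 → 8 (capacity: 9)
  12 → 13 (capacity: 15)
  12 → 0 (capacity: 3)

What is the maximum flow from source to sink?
Maximum flow = 6

Max flow: 6

Flow assignment:
  0 → 1: 6/20
  1 → 2: 6/6
  2 → 3: 6/11
  3 → 5: 6/13
  5 → 6: 6/13
  6 → 7: 6/6
  7 → 8: 6/13
  8 → 9: 6/9
  9 → 10: 6/6
  10 → 11: 6/17
  11 → 12: 6/20
  12 → 13: 6/15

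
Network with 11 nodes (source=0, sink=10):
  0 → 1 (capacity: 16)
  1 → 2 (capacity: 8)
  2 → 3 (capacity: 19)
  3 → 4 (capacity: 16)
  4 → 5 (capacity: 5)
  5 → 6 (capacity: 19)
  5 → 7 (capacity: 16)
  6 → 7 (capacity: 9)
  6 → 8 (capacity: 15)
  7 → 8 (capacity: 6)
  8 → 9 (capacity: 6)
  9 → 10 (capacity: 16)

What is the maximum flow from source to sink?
Maximum flow = 5

Max flow: 5

Flow assignment:
  0 → 1: 5/16
  1 → 2: 5/8
  2 → 3: 5/19
  3 → 4: 5/16
  4 → 5: 5/5
  5 → 6: 5/19
  6 → 8: 5/15
  8 → 9: 5/6
  9 → 10: 5/16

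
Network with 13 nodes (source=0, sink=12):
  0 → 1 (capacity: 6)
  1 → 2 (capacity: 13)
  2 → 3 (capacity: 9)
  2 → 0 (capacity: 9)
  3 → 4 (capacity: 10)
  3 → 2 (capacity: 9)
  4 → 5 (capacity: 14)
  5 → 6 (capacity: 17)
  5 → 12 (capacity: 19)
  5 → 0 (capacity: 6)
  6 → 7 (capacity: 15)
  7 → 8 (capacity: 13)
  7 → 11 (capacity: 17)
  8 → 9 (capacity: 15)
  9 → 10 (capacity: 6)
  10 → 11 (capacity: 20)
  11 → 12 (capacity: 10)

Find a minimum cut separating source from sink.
Min cut value = 6, edges: (0,1)

Min cut value: 6
Partition: S = [0], T = [1, 2, 3, 4, 5, 6, 7, 8, 9, 10, 11, 12]
Cut edges: (0,1)

By max-flow min-cut theorem, max flow = min cut = 6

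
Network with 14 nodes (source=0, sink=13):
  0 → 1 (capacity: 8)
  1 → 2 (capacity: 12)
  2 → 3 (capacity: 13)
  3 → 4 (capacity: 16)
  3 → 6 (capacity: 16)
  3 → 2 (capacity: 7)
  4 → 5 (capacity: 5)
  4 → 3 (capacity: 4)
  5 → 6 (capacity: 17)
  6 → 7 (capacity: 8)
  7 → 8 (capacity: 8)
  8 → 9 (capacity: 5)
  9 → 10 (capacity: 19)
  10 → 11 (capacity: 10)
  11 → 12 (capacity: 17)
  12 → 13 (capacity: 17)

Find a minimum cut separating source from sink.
Min cut value = 5, edges: (8,9)

Min cut value: 5
Partition: S = [0, 1, 2, 3, 4, 5, 6, 7, 8], T = [9, 10, 11, 12, 13]
Cut edges: (8,9)

By max-flow min-cut theorem, max flow = min cut = 5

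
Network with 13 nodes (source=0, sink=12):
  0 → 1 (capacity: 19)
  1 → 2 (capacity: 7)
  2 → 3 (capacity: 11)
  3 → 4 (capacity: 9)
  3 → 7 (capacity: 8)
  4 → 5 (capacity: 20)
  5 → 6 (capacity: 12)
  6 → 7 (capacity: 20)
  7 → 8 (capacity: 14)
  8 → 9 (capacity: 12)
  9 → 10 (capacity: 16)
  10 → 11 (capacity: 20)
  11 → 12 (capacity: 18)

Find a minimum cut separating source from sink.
Min cut value = 7, edges: (1,2)

Min cut value: 7
Partition: S = [0, 1], T = [2, 3, 4, 5, 6, 7, 8, 9, 10, 11, 12]
Cut edges: (1,2)

By max-flow min-cut theorem, max flow = min cut = 7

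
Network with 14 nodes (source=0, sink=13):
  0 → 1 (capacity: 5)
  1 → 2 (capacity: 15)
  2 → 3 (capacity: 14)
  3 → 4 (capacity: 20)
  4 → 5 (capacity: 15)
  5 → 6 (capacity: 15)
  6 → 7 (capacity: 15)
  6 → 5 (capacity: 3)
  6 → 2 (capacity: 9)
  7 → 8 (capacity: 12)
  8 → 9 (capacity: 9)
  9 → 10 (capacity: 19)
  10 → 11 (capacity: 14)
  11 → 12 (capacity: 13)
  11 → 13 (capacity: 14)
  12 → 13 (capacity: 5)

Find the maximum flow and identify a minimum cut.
Max flow = 5, Min cut edges: (0,1)

Maximum flow: 5
Minimum cut: (0,1)
Partition: S = [0], T = [1, 2, 3, 4, 5, 6, 7, 8, 9, 10, 11, 12, 13]

Max-flow min-cut theorem verified: both equal 5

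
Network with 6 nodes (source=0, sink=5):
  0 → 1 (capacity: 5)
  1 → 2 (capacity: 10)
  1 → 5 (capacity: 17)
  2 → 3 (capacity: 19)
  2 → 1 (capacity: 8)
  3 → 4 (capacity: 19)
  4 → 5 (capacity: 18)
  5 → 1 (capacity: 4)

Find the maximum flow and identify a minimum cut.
Max flow = 5, Min cut edges: (0,1)

Maximum flow: 5
Minimum cut: (0,1)
Partition: S = [0], T = [1, 2, 3, 4, 5]

Max-flow min-cut theorem verified: both equal 5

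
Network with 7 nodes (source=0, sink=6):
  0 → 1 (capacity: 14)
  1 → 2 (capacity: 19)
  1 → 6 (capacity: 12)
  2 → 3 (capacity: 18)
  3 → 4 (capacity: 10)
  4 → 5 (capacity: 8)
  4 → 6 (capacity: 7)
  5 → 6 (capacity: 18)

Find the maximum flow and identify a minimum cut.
Max flow = 14, Min cut edges: (0,1)

Maximum flow: 14
Minimum cut: (0,1)
Partition: S = [0], T = [1, 2, 3, 4, 5, 6]

Max-flow min-cut theorem verified: both equal 14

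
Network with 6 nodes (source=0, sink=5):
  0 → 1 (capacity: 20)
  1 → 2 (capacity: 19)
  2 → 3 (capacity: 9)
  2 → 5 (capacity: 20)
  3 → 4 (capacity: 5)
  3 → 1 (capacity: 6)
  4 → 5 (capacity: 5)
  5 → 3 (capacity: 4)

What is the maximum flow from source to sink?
Maximum flow = 19

Max flow: 19

Flow assignment:
  0 → 1: 19/20
  1 → 2: 19/19
  2 → 5: 19/20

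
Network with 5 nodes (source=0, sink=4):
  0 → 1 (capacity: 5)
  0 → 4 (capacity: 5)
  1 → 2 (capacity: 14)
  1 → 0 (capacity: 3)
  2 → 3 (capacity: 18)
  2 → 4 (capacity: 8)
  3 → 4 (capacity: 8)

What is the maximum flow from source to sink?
Maximum flow = 10

Max flow: 10

Flow assignment:
  0 → 1: 5/5
  0 → 4: 5/5
  1 → 2: 5/14
  2 → 4: 5/8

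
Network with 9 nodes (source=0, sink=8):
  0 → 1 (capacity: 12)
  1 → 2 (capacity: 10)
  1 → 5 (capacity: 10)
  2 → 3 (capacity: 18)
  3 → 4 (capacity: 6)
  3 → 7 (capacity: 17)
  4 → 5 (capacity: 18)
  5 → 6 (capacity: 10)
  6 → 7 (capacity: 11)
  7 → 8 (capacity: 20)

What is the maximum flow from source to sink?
Maximum flow = 12

Max flow: 12

Flow assignment:
  0 → 1: 12/12
  1 → 2: 10/10
  1 → 5: 2/10
  2 → 3: 10/18
  3 → 7: 10/17
  5 → 6: 2/10
  6 → 7: 2/11
  7 → 8: 12/20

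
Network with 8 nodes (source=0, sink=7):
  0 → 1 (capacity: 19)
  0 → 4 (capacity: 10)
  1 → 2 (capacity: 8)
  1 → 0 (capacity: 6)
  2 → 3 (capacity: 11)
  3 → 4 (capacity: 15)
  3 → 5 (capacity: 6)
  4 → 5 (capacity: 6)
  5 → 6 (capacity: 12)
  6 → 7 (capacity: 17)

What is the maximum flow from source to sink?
Maximum flow = 12

Max flow: 12

Flow assignment:
  0 → 1: 8/19
  0 → 4: 4/10
  1 → 2: 8/8
  2 → 3: 8/11
  3 → 4: 2/15
  3 → 5: 6/6
  4 → 5: 6/6
  5 → 6: 12/12
  6 → 7: 12/17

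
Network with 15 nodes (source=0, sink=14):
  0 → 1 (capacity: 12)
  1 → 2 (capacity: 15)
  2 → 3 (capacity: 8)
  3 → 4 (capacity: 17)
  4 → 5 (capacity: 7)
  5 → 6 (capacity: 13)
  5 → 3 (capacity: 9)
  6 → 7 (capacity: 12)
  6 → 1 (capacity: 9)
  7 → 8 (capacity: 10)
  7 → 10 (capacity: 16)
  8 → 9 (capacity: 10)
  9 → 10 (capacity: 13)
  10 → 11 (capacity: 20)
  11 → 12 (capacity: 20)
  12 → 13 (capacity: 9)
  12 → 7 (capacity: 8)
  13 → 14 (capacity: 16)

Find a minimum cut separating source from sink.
Min cut value = 7, edges: (4,5)

Min cut value: 7
Partition: S = [0, 1, 2, 3, 4], T = [5, 6, 7, 8, 9, 10, 11, 12, 13, 14]
Cut edges: (4,5)

By max-flow min-cut theorem, max flow = min cut = 7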